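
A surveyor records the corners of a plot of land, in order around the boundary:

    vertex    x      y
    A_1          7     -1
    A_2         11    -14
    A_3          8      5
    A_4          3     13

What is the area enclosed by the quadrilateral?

37.5

Apply the shoelace formula: 2A = Σ (x_i·y_{i+1} − x_{i+1}·y_i), indices taken mod 4.
A_1→A_2: (7)(-14) − (11)(-1) = -87
A_2→A_3: (11)(5) − (8)(-14) = 167
A_3→A_4: (8)(13) − (3)(5) = 89
A_4→A_1: (3)(-1) − (7)(13) = -94
Σ = 75
Area = |Σ|/2 = 37.5.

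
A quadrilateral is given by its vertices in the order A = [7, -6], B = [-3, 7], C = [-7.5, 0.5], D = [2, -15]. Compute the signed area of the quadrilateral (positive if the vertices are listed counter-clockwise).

Apply the shoelace (surveyor's) formula: 2A = Σ (x_i·y_{i+1} − x_{i+1}·y_i), indices taken mod 4.
Σ = (31) + (51) + (111.5) + (93) = 286.5
Signed area = Σ/2 = 143.25 (positive ⇒ counter-clockwise traversal).

143.25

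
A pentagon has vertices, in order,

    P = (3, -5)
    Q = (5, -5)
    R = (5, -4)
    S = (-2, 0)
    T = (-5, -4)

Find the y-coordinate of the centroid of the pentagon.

-239/78

Apply the shoelace formula. First the cross-terms c_i = x_i·y_{i+1} − x_{i+1}·y_i:
  10, 5, -8, 8, 37  ⇒  2A = 52, A = 26.
Then Σ (y_i + y_{i+1})·c_i = -478, so ȳ = -478 / (6·26) = -239/78.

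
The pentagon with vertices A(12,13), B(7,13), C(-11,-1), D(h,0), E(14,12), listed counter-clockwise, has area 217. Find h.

15

The doubled signed area Σ (x_i y_{i+1} − x_{i+1} y_i) is linear in h.
With h=0 it equals 239; the coefficient of h is 13 (from the two edges through D).
So 13·h + 239 = 2·217 = 434 ⇒ h = 15.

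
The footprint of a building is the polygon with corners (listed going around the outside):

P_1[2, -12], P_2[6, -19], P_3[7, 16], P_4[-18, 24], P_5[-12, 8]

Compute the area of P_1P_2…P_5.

495.5

Apply the surveyor's formula: 2A = Σ (x_i·y_{i+1} − x_{i+1}·y_i), indices taken mod 5.
Cross-terms: 34, 229, 456, 144, 128  ⇒  Σ = 991
Area = |Σ|/2 = 495.5.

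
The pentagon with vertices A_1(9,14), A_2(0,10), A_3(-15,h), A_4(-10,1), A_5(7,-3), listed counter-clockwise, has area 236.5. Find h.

Write out the shoelace sum; only the two edges meeting at A_3 involve h:
2·Area = [(0·h − (-15)·10) + ((-15)·1 − (-10)·h)] + 238
       = 10·h + 373 = 473
⇒ h = 10.

10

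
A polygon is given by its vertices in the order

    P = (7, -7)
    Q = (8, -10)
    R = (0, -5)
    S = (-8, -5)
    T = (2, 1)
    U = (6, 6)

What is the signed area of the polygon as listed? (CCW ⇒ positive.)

-85

Σ = (-14) + (-40) + (-40) + (2) + (6) + (-84) = -170
Signed area = Σ/2 = -85 (negative ⇒ clockwise traversal).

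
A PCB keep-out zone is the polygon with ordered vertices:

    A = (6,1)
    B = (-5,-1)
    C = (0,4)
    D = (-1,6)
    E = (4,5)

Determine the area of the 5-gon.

36

Apply Gauss's area formula: 2A = Σ (x_i·y_{i+1} − x_{i+1}·y_i), indices taken mod 5.
Σ = (-1) + (-20) + (4) + (-29) + (-26) = -72
Area = |Σ|/2 = 36.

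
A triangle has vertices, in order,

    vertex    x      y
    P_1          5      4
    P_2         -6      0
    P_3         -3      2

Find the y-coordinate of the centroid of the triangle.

Apply the surveyor's formula. First the cross-terms c_i = x_i·y_{i+1} − x_{i+1}·y_i:
  24, -12, -22  ⇒  2A = -10, A = -5.
Then Σ (y_i + y_{i+1})·c_i = -60, so ȳ = -60 / (6·(-5)) = 2.

2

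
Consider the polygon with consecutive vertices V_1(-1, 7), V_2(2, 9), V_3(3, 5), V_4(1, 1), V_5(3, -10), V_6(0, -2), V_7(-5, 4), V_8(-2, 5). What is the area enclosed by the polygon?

Apply the surveyor's formula: 2A = Σ (x_i·y_{i+1} − x_{i+1}·y_i), indices taken mod 8.
Σ = (-23) + (-17) + (-2) + (-13) + (-6) + (-10) + (-17) + (-9) = -97
Area = |Σ|/2 = 48.5.

48.5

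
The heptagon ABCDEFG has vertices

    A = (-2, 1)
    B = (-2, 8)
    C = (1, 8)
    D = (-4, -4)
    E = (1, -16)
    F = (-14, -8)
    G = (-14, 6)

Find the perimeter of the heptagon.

80

|AB| = √((0)² + (7)²) = √49 = 7
|BC| = √((3)² + (0)²) = √9 = 3
|CD| = √((-5)² + (-12)²) = √169 = 13
|DE| = √((5)² + (-12)²) = √169 = 13
|EF| = √((-15)² + (8)²) = √289 = 17
|FG| = √((0)² + (14)²) = √196 = 14
|GA| = √((12)² + (-5)²) = √169 = 13
Perimeter = 7 + 3 + 13 + 13 + 17 + 14 + 13 = 80.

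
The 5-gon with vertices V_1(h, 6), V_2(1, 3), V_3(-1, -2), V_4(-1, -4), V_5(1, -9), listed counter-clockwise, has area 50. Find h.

The doubled signed area Σ (x_i y_{i+1} − x_{i+1} y_i) is linear in h.
With h=0 it equals 16; the coefficient of h is 12 (from the two edges through V_1).
So 12·h + 16 = 2·50 = 100 ⇒ h = 7.

7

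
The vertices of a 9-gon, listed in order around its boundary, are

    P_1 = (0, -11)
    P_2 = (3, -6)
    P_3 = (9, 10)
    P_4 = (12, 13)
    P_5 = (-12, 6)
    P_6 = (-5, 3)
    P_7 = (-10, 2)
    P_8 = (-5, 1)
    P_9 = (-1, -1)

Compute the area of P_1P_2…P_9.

Apply Gauss's area formula: 2A = Σ (x_i·y_{i+1} − x_{i+1}·y_i), indices taken mod 9.
Cross-terms: 33, 84, -3, 228, -6, 20, 0, 6, 11  ⇒  Σ = 373
Area = |Σ|/2 = 186.5.

186.5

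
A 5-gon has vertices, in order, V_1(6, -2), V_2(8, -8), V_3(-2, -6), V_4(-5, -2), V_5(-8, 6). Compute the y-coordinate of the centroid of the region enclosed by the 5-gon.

-290/141

Apply Gauss's area formula. First the cross-terms c_i = x_i·y_{i+1} − x_{i+1}·y_i:
  -32, -64, -26, -46, -20  ⇒  2A = -188, A = -94.
Then Σ (y_i + y_{i+1})·c_i = 1160, so ȳ = 1160 / (6·(-94)) = -290/141.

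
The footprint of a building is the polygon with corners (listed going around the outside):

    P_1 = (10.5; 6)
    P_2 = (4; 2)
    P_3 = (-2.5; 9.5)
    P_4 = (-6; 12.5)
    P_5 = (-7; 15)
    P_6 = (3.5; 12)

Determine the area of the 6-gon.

Cross-terms: -3, 43, 25.75, -2.5, -136.5, -105  ⇒  Σ = -178.25
Area = |Σ|/2 = 89.125.

89.125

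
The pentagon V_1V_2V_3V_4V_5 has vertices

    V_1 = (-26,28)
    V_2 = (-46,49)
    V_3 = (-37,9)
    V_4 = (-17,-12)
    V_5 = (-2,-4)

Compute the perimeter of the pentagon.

|V_1V_2| = √((-20)² + (21)²) = √841 = 29
|V_2V_3| = √((9)² + (-40)²) = √1681 = 41
|V_3V_4| = √((20)² + (-21)²) = √841 = 29
|V_4V_5| = √((15)² + (8)²) = √289 = 17
|V_5V_1| = √((-24)² + (32)²) = √1600 = 40
Perimeter = 29 + 41 + 29 + 17 + 40 = 156.

156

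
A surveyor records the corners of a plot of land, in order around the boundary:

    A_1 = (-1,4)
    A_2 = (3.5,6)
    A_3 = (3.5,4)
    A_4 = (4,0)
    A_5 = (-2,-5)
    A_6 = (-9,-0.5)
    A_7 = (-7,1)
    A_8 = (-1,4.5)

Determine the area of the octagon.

Apply the shoelace formula: 2A = Σ (x_i·y_{i+1} − x_{i+1}·y_i), indices taken mod 8.
A_1→A_2: (-1)(6) − (3.5)(4) = -20
A_2→A_3: (3.5)(4) − (3.5)(6) = -7
A_3→A_4: (3.5)(0) − (4)(4) = -16
A_4→A_5: (4)(-5) − (-2)(0) = -20
A_5→A_6: (-2)(-0.5) − (-9)(-5) = -44
A_6→A_7: (-9)(1) − (-7)(-0.5) = -12.5
A_7→A_8: (-7)(4.5) − (-1)(1) = -30.5
A_8→A_1: (-1)(4) − (-1)(4.5) = 0.5
Σ = -149.5
Area = |Σ|/2 = 74.75.

74.75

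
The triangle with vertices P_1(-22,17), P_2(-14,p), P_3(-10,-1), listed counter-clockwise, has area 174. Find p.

-24

Write out the shoelace sum; only the two edges meeting at P_2 involve p:
2·Area = [((-22)·p − (-14)·17) + ((-14)·(-1) − (-10)·p)] + -192
       = -12·p + 60 = 348
⇒ p = -24.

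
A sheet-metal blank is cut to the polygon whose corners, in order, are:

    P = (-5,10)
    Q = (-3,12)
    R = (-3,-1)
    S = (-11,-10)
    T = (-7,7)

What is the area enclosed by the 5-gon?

77

Σ = (-30) + (39) + (19) + (-147) + (-35) = -154
Area = |Σ|/2 = 77.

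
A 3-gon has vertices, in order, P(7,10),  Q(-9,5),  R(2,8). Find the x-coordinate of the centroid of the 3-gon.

Apply the surveyor's formula. First the cross-terms c_i = x_i·y_{i+1} − x_{i+1}·y_i:
  125, -82, -36  ⇒  2A = 7, A = 3.5.
Then Σ (x_i + x_{i+1})·c_i = 0, so x̄ = 0 / (6·3.5) = 0.

0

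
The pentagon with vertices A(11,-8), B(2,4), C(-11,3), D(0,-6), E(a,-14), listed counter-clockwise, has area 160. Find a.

5

The doubled signed area Σ (x_i y_{i+1} − x_{i+1} y_i) is linear in a.
With a=0 it equals 330; the coefficient of a is -2 (from the two edges through E).
So -2·a + 330 = 2·160 = 320 ⇒ a = 5.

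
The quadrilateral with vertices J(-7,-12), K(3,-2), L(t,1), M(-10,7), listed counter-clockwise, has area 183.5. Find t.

The doubled signed area Σ (x_i y_{i+1} − x_{i+1} y_i) is linear in t.
With t=0 it equals 232; the coefficient of t is 9 (from the two edges through L).
So 9·t + 232 = 2·183.5 = 367 ⇒ t = 15.

15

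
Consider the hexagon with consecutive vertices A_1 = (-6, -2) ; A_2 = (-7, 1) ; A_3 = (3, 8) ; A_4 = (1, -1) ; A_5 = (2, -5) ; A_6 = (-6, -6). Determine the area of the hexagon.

79.5

Cross-terms: -20, -59, -11, -3, -42, -24  ⇒  Σ = -159
Area = |Σ|/2 = 79.5.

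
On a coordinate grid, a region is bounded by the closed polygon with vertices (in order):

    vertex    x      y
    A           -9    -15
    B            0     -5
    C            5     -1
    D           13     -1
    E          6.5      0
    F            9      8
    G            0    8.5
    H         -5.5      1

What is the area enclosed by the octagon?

175.625

Apply the shoelace formula: 2A = Σ (x_i·y_{i+1} − x_{i+1}·y_i), indices taken mod 8.
Σ = (45) + (25) + (8) + (6.5) + (52) + (76.5) + (46.75) + (91.5) = 351.25
Area = |Σ|/2 = 175.625.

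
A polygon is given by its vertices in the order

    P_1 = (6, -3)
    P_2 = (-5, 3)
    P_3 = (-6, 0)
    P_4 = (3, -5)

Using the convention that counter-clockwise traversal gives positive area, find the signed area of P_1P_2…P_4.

36

Apply the shoelace formula: 2A = Σ (x_i·y_{i+1} − x_{i+1}·y_i), indices taken mod 4.
Cross-terms: 3, 18, 30, 21  ⇒  Σ = 72
Signed area = Σ/2 = 36 (positive ⇒ counter-clockwise traversal).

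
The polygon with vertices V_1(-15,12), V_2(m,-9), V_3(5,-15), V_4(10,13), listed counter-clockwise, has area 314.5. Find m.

Write out the shoelace sum; only the two edges meeting at V_2 involve m:
2·Area = [((-15)·(-9) − m·12) + (m·(-15) − 5·(-9))] + 530
       = -27·m + 710 = 629
⇒ m = 3.

3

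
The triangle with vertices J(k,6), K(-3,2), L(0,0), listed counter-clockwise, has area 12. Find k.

3

Write out the shoelace sum; only the two edges meeting at J involve k:
2·Area = [(0·6 − k·0) + (k·2 − (-3)·6)] + 0
       = 2·k + 18 = 24
⇒ k = 3.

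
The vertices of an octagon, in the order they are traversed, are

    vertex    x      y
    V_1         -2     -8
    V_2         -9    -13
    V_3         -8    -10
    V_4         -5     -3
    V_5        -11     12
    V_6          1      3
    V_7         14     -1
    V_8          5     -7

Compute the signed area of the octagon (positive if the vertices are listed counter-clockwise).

-207

Σ = (-46) + (-14) + (-26) + (-93) + (-45) + (-43) + (-93) + (-54) = -414
Signed area = Σ/2 = -207 (negative ⇒ clockwise traversal).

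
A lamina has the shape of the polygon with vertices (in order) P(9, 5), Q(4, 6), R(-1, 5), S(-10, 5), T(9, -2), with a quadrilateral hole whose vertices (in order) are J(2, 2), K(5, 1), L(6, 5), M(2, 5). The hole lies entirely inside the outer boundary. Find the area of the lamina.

59

Outer boundary:
Apply Gauss's area formula: 2A = Σ (x_i·y_{i+1} − x_{i+1}·y_i), indices taken mod 5.
Σ = (34) + (26) + (45) + (-25) + (63) = 143
Area = |Σ|/2 = 71.5.
Hole:
Apply the surveyor's formula: 2A = Σ (x_i·y_{i+1} − x_{i+1}·y_i), indices taken mod 4.
Σ = (-8) + (19) + (20) + (-6) = 25
Area = |Σ|/2 = 12.5.
Net area = 71.5 − 12.5 = 59.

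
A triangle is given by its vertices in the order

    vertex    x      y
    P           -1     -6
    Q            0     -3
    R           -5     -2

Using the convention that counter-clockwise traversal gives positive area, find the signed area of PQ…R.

Apply the shoelace formula: 2A = Σ (x_i·y_{i+1} − x_{i+1}·y_i), indices taken mod 3.
Σ = (3) + (-15) + (28) = 16
Signed area = Σ/2 = 8 (positive ⇒ counter-clockwise traversal).

8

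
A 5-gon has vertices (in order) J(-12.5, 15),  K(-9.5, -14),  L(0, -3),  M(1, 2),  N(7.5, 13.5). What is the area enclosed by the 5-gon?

314.375

J→K: (-12.5)(-14) − (-9.5)(15) = 317.5
K→L: (-9.5)(-3) − (0)(-14) = 28.5
L→M: (0)(2) − (1)(-3) = 3
M→N: (1)(13.5) − (7.5)(2) = -1.5
N→J: (7.5)(15) − (-12.5)(13.5) = 281.25
Σ = 628.75
Area = |Σ|/2 = 314.375.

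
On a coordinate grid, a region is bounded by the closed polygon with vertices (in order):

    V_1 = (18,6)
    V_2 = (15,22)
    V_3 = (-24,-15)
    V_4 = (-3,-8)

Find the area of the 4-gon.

Apply the shoelace (surveyor's) formula: 2A = Σ (x_i·y_{i+1} − x_{i+1}·y_i), indices taken mod 4.
Σ = (306) + (303) + (147) + (126) = 882
Area = |Σ|/2 = 441.

441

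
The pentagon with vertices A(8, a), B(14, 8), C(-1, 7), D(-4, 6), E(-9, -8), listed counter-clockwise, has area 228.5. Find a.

Write out the shoelace sum; only the two edges meeting at A involve a:
2·Area = [((-9)·a − 8·(-8)) + (8·8 − 14·a)] + 214
       = -23·a + 342 = 457
⇒ a = -5.

-5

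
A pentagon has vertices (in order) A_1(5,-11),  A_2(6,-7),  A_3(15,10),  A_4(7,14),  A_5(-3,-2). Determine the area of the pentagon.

203.5

Σ = (31) + (165) + (140) + (28) + (43) = 407
Area = |Σ|/2 = 203.5.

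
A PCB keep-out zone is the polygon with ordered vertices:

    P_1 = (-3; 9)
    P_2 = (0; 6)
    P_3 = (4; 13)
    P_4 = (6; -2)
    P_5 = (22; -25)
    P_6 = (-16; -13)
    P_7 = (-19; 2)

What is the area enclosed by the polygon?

Apply the shoelace (surveyor's) formula: 2A = Σ (x_i·y_{i+1} − x_{i+1}·y_i), indices taken mod 7.
P_1→P_2: (-3)(6) − (0)(9) = -18
P_2→P_3: (0)(13) − (4)(6) = -24
P_3→P_4: (4)(-2) − (6)(13) = -86
P_4→P_5: (6)(-25) − (22)(-2) = -106
P_5→P_6: (22)(-13) − (-16)(-25) = -686
P_6→P_7: (-16)(2) − (-19)(-13) = -279
P_7→P_1: (-19)(9) − (-3)(2) = -165
Σ = -1364
Area = |Σ|/2 = 682.

682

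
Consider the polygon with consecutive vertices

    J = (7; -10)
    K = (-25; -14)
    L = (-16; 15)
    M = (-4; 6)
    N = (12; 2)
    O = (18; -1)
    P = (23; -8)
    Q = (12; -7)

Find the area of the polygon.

J→K: (7)(-14) − (-25)(-10) = -348
K→L: (-25)(15) − (-16)(-14) = -599
L→M: (-16)(6) − (-4)(15) = -36
M→N: (-4)(2) − (12)(6) = -80
N→O: (12)(-1) − (18)(2) = -48
O→P: (18)(-8) − (23)(-1) = -121
P→Q: (23)(-7) − (12)(-8) = -65
Q→J: (12)(-10) − (7)(-7) = -71
Σ = -1368
Area = |Σ|/2 = 684.

684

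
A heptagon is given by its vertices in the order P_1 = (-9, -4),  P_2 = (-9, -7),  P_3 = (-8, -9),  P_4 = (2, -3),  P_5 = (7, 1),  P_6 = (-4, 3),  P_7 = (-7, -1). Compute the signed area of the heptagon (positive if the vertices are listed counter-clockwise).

93

Apply the surveyor's formula: 2A = Σ (x_i·y_{i+1} − x_{i+1}·y_i), indices taken mod 7.
Σ = (27) + (25) + (42) + (23) + (25) + (25) + (19) = 186
Signed area = Σ/2 = 93 (positive ⇒ counter-clockwise traversal).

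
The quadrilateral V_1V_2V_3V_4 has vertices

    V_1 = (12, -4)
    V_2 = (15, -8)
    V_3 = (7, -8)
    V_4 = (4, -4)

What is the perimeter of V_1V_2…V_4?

|V_1V_2| = √((3)² + (-4)²) = √25 = 5
|V_2V_3| = √((-8)² + (0)²) = √64 = 8
|V_3V_4| = √((-3)² + (4)²) = √25 = 5
|V_4V_1| = √((8)² + (0)²) = √64 = 8
Perimeter = 5 + 8 + 5 + 8 = 26.

26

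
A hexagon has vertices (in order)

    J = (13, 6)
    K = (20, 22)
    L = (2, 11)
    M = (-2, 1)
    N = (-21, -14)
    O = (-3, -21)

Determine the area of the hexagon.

Apply the surveyor's formula: 2A = Σ (x_i·y_{i+1} − x_{i+1}·y_i), indices taken mod 6.
Σ = (166) + (176) + (24) + (49) + (399) + (255) = 1069
Area = |Σ|/2 = 534.5.

534.5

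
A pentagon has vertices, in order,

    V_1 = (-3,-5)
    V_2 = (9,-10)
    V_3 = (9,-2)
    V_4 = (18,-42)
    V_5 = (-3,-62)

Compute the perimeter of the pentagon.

148

|V_1V_2| = √((12)² + (-5)²) = √169 = 13
|V_2V_3| = √((0)² + (8)²) = √64 = 8
|V_3V_4| = √((9)² + (-40)²) = √1681 = 41
|V_4V_5| = √((-21)² + (-20)²) = √841 = 29
|V_5V_1| = √((0)² + (57)²) = √3249 = 57
Perimeter = 13 + 8 + 41 + 29 + 57 = 148.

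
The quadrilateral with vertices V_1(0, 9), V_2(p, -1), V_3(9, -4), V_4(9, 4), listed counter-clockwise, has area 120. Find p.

-6

Write out the shoelace sum; only the two edges meeting at V_2 involve p:
2·Area = [(0·(-1) − p·9) + (p·(-4) − 9·(-1))] + 153
       = -13·p + 162 = 240
⇒ p = -6.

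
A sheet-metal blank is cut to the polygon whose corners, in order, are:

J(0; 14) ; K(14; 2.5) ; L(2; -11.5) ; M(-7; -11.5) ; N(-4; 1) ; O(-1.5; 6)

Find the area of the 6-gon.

281

Cross-terms: -196, -166, -103.5, -53, -22.5, -21  ⇒  Σ = -562
Area = |Σ|/2 = 281.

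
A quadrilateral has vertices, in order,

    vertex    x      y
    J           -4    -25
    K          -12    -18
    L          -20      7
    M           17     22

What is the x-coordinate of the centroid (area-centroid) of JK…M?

-947/294

Apply the shoelace formula. First the cross-terms c_i = x_i·y_{i+1} − x_{i+1}·y_i:
  -228, -444, -559, -337  ⇒  2A = -1568, A = -784.
Then Σ (x_i + x_{i+1})·c_i = 15152, so x̄ = 15152 / (6·(-784)) = -947/294.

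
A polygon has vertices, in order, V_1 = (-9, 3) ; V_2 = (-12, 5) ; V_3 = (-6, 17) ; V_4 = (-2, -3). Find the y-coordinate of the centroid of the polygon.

Apply Gauss's area formula. First the cross-terms c_i = x_i·y_{i+1} − x_{i+1}·y_i:
  -9, -174, 52, -33  ⇒  2A = -164, A = -82.
Then Σ (y_i + y_{i+1})·c_i = -3172, so ȳ = -3172 / (6·(-82)) = 793/123.

793/123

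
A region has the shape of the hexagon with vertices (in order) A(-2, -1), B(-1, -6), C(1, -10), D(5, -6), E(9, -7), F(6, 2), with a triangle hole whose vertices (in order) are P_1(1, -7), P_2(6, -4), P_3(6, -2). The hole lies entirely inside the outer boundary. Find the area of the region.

69

Outer boundary:
Cross-terms: 11, 16, 44, 19, 60, -2  ⇒  Σ = 148
Area = |Σ|/2 = 74.
Hole:
Apply the shoelace (surveyor's) formula: 2A = Σ (x_i·y_{i+1} − x_{i+1}·y_i), indices taken mod 3.
Σ = (38) + (12) + (-40) = 10
Area = |Σ|/2 = 5.
Net area = 74 − 5 = 69.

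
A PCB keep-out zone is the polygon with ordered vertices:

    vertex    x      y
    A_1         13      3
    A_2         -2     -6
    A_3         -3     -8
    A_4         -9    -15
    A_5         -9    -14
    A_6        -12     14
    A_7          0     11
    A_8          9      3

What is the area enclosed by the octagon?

323.5

Σ = (-72) + (-2) + (-27) + (-9) + (-294) + (-132) + (-99) + (-12) = -647
Area = |Σ|/2 = 323.5.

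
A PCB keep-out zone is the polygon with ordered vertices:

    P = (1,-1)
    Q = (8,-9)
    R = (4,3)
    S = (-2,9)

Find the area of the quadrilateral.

Cross-terms: -1, 60, 42, -7  ⇒  Σ = 94
Area = |Σ|/2 = 47.

47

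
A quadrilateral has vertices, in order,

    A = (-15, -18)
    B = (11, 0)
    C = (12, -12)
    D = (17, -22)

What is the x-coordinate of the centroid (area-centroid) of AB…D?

Apply the shoelace (surveyor's) formula. First the cross-terms c_i = x_i·y_{i+1} − x_{i+1}·y_i:
  198, -132, -60, -636  ⇒  2A = -630, A = -315.
Then Σ (x_i + x_{i+1})·c_i = -6840, so x̄ = -6840 / (6·(-315)) = 76/21.

76/21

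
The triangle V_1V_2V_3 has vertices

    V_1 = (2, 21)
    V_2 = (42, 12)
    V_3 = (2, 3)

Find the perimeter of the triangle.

|V_1V_2| = √((40)² + (-9)²) = √1681 = 41
|V_2V_3| = √((-40)² + (-9)²) = √1681 = 41
|V_3V_1| = √((0)² + (18)²) = √324 = 18
Perimeter = 41 + 41 + 18 = 100.

100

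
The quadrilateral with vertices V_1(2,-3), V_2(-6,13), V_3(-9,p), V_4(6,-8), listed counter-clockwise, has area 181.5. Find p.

Write out the shoelace sum; only the two edges meeting at V_3 involve p:
2·Area = [((-6)·p − (-9)·13) + ((-9)·(-8) − 6·p)] + 6
       = -12·p + 195 = 363
⇒ p = -14.

-14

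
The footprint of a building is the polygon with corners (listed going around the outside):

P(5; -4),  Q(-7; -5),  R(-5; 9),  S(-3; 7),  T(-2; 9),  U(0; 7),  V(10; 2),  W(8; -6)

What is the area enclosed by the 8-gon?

Cross-terms: -53, -88, -8, -13, -14, -70, -76, -2  ⇒  Σ = -324
Area = |Σ|/2 = 162.

162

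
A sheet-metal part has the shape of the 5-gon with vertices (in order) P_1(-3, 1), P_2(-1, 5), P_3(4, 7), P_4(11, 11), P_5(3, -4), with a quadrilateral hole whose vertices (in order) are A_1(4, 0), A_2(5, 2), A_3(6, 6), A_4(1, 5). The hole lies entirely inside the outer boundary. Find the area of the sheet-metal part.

Outer boundary:
Apply the shoelace (surveyor's) formula: 2A = Σ (x_i·y_{i+1} − x_{i+1}·y_i), indices taken mod 5.
P_1→P_2: (-3)(5) − (-1)(1) = -14
P_2→P_3: (-1)(7) − (4)(5) = -27
P_3→P_4: (4)(11) − (11)(7) = -33
P_4→P_5: (11)(-4) − (3)(11) = -77
P_5→P_1: (3)(1) − (-3)(-4) = -9
Σ = -160
Area = |Σ|/2 = 80.
Hole:
A_1→A_2: (4)(2) − (5)(0) = 8
A_2→A_3: (5)(6) − (6)(2) = 18
A_3→A_4: (6)(5) − (1)(6) = 24
A_4→A_1: (1)(0) − (4)(5) = -20
Σ = 30
Area = |Σ|/2 = 15.
Net area = 80 − 15 = 65.

65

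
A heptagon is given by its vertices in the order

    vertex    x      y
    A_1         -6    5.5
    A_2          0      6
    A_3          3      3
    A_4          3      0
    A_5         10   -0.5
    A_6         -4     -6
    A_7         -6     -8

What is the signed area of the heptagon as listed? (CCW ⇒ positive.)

-105.75

Apply the shoelace (surveyor's) formula: 2A = Σ (x_i·y_{i+1} − x_{i+1}·y_i), indices taken mod 7.
A_1→A_2: (-6)(6) − (0)(5.5) = -36
A_2→A_3: (0)(3) − (3)(6) = -18
A_3→A_4: (3)(0) − (3)(3) = -9
A_4→A_5: (3)(-0.5) − (10)(0) = -1.5
A_5→A_6: (10)(-6) − (-4)(-0.5) = -62
A_6→A_7: (-4)(-8) − (-6)(-6) = -4
A_7→A_1: (-6)(5.5) − (-6)(-8) = -81
Σ = -211.5
Signed area = Σ/2 = -105.75 (negative ⇒ clockwise traversal).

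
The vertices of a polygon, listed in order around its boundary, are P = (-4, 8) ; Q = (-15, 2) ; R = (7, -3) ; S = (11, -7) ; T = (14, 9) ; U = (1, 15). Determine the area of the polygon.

Apply Gauss's area formula: 2A = Σ (x_i·y_{i+1} − x_{i+1}·y_i), indices taken mod 6.
Σ = (112) + (31) + (-16) + (197) + (201) + (68) = 593
Area = |Σ|/2 = 296.5.

296.5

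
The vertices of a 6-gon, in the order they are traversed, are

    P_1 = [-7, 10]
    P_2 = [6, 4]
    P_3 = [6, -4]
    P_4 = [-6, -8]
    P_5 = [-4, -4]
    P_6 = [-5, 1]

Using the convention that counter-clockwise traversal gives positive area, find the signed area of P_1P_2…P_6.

-141.5

Σ = (-88) + (-48) + (-72) + (-8) + (-24) + (-43) = -283
Signed area = Σ/2 = -141.5 (negative ⇒ clockwise traversal).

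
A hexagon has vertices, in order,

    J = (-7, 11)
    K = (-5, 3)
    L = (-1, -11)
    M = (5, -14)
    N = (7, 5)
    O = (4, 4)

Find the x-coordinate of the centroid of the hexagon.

Apply the shoelace (surveyor's) formula. First the cross-terms c_i = x_i·y_{i+1} − x_{i+1}·y_i:
  34, 58, 69, 123, 8, 72  ⇒  2A = 364, A = 182.
Then Σ (x_i + x_{i+1})·c_i = 868, so x̄ = 868 / (6·182) = 31/39.

31/39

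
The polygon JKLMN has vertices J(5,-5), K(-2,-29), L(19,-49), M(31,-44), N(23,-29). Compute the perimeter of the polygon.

|JK| = √((-7)² + (-24)²) = √625 = 25
|KL| = √((21)² + (-20)²) = √841 = 29
|LM| = √((12)² + (5)²) = √169 = 13
|MN| = √((-8)² + (15)²) = √289 = 17
|NJ| = √((-18)² + (24)²) = √900 = 30
Perimeter = 25 + 29 + 13 + 17 + 30 = 114.

114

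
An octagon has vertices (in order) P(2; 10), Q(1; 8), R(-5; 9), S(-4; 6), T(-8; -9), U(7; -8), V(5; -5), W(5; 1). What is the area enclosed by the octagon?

Apply Gauss's area formula: 2A = Σ (x_i·y_{i+1} − x_{i+1}·y_i), indices taken mod 8.
Cross-terms: 6, 49, 6, 84, 127, 5, 30, 48  ⇒  Σ = 355
Area = |Σ|/2 = 177.5.

177.5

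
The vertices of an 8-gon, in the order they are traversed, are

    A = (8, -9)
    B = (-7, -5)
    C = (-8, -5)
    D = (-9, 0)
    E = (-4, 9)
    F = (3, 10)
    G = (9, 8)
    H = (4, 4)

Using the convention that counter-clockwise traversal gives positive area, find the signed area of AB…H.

-215.5

Apply the shoelace (surveyor's) formula: 2A = Σ (x_i·y_{i+1} − x_{i+1}·y_i), indices taken mod 8.
Σ = (-103) + (-5) + (-45) + (-81) + (-67) + (-66) + (4) + (-68) = -431
Signed area = Σ/2 = -215.5 (negative ⇒ clockwise traversal).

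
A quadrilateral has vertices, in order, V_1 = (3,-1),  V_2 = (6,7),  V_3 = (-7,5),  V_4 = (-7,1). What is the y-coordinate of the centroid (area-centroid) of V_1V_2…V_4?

71/23

Apply Gauss's area formula. First the cross-terms c_i = x_i·y_{i+1} − x_{i+1}·y_i:
  27, 79, 28, 4  ⇒  2A = 138, A = 69.
Then Σ (y_i + y_{i+1})·c_i = 1278, so ȳ = 1278 / (6·69) = 71/23.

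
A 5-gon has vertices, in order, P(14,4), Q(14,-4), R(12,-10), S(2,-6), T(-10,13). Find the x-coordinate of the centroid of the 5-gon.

859/192

Apply the shoelace formula. First the cross-terms c_i = x_i·y_{i+1} − x_{i+1}·y_i:
  -112, -92, -52, -34, -222  ⇒  2A = -512, A = -256.
Then Σ (x_i + x_{i+1})·c_i = -6872, so x̄ = -6872 / (6·(-256)) = 859/192.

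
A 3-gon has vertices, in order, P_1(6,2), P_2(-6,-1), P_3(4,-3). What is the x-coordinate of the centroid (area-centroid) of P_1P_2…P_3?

Apply the shoelace formula. First the cross-terms c_i = x_i·y_{i+1} − x_{i+1}·y_i:
  6, 22, 26  ⇒  2A = 54, A = 27.
Then Σ (x_i + x_{i+1})·c_i = 216, so x̄ = 216 / (6·27) = 4/3.

4/3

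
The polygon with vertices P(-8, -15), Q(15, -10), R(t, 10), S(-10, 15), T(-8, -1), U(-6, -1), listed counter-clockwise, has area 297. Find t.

The doubled signed area Σ (x_i y_{i+1} − x_{i+1} y_i) is linear in t.
With t=0 it equals 769; the coefficient of t is 25 (from the two edges through R).
So 25·t + 769 = 2·297 = 594 ⇒ t = -7.

-7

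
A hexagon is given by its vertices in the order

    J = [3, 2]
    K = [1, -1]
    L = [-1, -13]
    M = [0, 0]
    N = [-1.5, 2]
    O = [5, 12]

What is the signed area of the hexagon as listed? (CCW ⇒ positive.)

J→K: (3)(-1) − (1)(2) = -5
K→L: (1)(-13) − (-1)(-1) = -14
L→M: (-1)(0) − (0)(-13) = 0
M→N: (0)(2) − (-1.5)(0) = 0
N→O: (-1.5)(12) − (5)(2) = -28
O→J: (5)(2) − (3)(12) = -26
Σ = -73
Signed area = Σ/2 = -36.5 (negative ⇒ clockwise traversal).

-36.5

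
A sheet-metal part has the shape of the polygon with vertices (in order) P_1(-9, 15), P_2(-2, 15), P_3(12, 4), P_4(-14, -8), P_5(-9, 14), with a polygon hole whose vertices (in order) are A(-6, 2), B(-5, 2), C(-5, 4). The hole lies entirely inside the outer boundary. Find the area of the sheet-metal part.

Outer boundary:
Apply Gauss's area formula: 2A = Σ (x_i·y_{i+1} − x_{i+1}·y_i), indices taken mod 5.
Cross-terms: -105, -188, -40, -268, -9  ⇒  Σ = -610
Area = |Σ|/2 = 305.
Hole:
Apply the surveyor's formula: 2A = Σ (x_i·y_{i+1} − x_{i+1}·y_i), indices taken mod 3.
Σ = (-2) + (-10) + (14) = 2
Area = |Σ|/2 = 1.
Net area = 305 − 1 = 304.

304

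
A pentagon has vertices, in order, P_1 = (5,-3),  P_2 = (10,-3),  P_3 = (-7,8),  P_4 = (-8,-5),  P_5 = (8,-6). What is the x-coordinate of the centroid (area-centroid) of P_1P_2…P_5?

Apply the shoelace (surveyor's) formula. First the cross-terms c_i = x_i·y_{i+1} − x_{i+1}·y_i:
  15, 59, 99, 88, 6  ⇒  2A = 267, A = 133.5.
Then Σ (x_i + x_{i+1})·c_i = -1005, so x̄ = -1005 / (6·133.5) = -335/267.

-335/267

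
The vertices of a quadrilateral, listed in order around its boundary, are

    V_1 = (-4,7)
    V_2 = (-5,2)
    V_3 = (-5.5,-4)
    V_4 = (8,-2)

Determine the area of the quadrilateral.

Σ = (27) + (31) + (43) + (48) = 149
Area = |Σ|/2 = 74.5.

74.5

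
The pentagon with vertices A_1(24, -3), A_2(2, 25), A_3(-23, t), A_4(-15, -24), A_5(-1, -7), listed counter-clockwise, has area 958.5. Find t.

The doubled signed area Σ (x_i y_{i+1} − x_{i+1} y_i) is linear in t.
With t=0 it equals 1985; the coefficient of t is 17 (from the two edges through A_3).
So 17·t + 1985 = 2·958.5 = 1917 ⇒ t = -4.

-4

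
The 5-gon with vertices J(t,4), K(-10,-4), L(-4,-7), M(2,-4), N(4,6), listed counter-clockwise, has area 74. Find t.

The doubled signed area Σ (x_i y_{i+1} − x_{i+1} y_i) is linear in t.
With t=0 it equals 168; the coefficient of t is -10 (from the two edges through J).
So -10·t + 168 = 2·74 = 148 ⇒ t = 2.

2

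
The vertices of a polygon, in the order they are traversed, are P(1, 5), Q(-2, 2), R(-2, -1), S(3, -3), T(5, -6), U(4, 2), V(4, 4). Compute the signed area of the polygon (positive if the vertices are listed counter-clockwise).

41

Cross-terms: 12, 6, 9, -3, 34, 8, 16  ⇒  Σ = 82
Signed area = Σ/2 = 41 (positive ⇒ counter-clockwise traversal).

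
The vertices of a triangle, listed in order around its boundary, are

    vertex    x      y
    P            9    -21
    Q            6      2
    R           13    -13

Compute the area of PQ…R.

58

Apply the shoelace (surveyor's) formula: 2A = Σ (x_i·y_{i+1} − x_{i+1}·y_i), indices taken mod 3.
Σ = (144) + (-104) + (-156) = -116
Area = |Σ|/2 = 58.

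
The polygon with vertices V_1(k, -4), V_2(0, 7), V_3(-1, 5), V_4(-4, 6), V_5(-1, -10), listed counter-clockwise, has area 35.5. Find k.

0

Write out the shoelace sum; only the two edges meeting at V_1 involve k:
2·Area = [((-1)·(-4) − k·(-10)) + (k·7 − 0·(-4))] + 67
       = 17·k + 71 = 71
⇒ k = 0.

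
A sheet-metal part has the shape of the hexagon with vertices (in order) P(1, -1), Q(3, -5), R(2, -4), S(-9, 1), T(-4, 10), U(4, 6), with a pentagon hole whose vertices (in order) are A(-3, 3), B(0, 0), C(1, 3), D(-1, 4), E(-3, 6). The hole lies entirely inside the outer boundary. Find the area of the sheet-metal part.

88

Outer boundary:
Apply Gauss's area formula: 2A = Σ (x_i·y_{i+1} − x_{i+1}·y_i), indices taken mod 6.
Σ = (-2) + (-2) + (-34) + (-86) + (-64) + (-10) = -198
Area = |Σ|/2 = 99.
Hole:
Apply the surveyor's formula: 2A = Σ (x_i·y_{i+1} − x_{i+1}·y_i), indices taken mod 5.
Σ = (0) + (0) + (7) + (6) + (9) = 22
Area = |Σ|/2 = 11.
Net area = 99 − 11 = 88.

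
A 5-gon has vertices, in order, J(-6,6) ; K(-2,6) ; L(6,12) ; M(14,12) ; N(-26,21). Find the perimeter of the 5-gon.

88

|JK| = √((4)² + (0)²) = √16 = 4
|KL| = √((8)² + (6)²) = √100 = 10
|LM| = √((8)² + (0)²) = √64 = 8
|MN| = √((-40)² + (9)²) = √1681 = 41
|NJ| = √((20)² + (-15)²) = √625 = 25
Perimeter = 4 + 10 + 8 + 41 + 25 = 88.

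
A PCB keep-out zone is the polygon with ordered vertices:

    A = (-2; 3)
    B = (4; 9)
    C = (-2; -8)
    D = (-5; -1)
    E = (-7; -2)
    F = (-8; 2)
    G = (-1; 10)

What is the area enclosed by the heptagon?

Apply Gauss's area formula: 2A = Σ (x_i·y_{i+1} − x_{i+1}·y_i), indices taken mod 7.
Σ = (-30) + (-14) + (-38) + (3) + (-30) + (-78) + (17) = -170
Area = |Σ|/2 = 85.

85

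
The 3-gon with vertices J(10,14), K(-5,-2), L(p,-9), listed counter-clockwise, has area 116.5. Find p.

3

Write out the shoelace sum; only the two edges meeting at L involve p:
2·Area = [((-5)·(-9) − p·(-2)) + (p·14 − 10·(-9))] + 50
       = 16·p + 185 = 233
⇒ p = 3.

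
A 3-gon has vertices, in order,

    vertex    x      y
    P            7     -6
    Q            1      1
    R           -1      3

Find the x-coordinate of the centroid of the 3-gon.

7/3

Apply the shoelace formula. First the cross-terms c_i = x_i·y_{i+1} − x_{i+1}·y_i:
  13, 4, -15  ⇒  2A = 2, A = 1.
Then Σ (x_i + x_{i+1})·c_i = 14, so x̄ = 14 / (6·1) = 7/3.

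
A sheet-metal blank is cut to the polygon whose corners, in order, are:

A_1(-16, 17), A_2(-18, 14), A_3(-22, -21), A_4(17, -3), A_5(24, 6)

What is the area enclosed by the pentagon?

Apply Gauss's area formula: 2A = Σ (x_i·y_{i+1} − x_{i+1}·y_i), indices taken mod 5.
Σ = (82) + (686) + (423) + (174) + (504) = 1869
Area = |Σ|/2 = 934.5.

934.5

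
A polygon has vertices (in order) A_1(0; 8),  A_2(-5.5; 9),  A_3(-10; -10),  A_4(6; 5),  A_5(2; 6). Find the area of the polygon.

120.5

Apply the shoelace formula: 2A = Σ (x_i·y_{i+1} − x_{i+1}·y_i), indices taken mod 5.
A_1→A_2: (0)(9) − (-5.5)(8) = 44
A_2→A_3: (-5.5)(-10) − (-10)(9) = 145
A_3→A_4: (-10)(5) − (6)(-10) = 10
A_4→A_5: (6)(6) − (2)(5) = 26
A_5→A_1: (2)(8) − (0)(6) = 16
Σ = 241
Area = |Σ|/2 = 120.5.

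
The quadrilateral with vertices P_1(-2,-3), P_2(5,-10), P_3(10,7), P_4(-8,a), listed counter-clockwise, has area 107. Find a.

Write out the shoelace sum; only the two edges meeting at P_4 involve a:
2·Area = [(10·a − (-8)·7) + ((-8)·(-3) − (-2)·a)] + 170
       = 12·a + 250 = 214
⇒ a = -3.

-3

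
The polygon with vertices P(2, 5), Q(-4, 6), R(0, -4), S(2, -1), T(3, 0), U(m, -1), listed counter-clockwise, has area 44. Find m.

Write out the shoelace sum; only the two edges meeting at U involve m:
2·Area = [(3·(-1) − m·0) + (m·5 − 2·(-1))] + 59
       = 5·m + 58 = 88
⇒ m = 6.

6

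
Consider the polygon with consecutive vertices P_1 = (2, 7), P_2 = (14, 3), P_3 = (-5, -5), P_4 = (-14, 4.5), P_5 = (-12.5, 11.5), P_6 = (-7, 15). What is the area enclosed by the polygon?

265.125

Apply the shoelace formula: 2A = Σ (x_i·y_{i+1} − x_{i+1}·y_i), indices taken mod 6.
Σ = (-92) + (-55) + (-92.5) + (-104.75) + (-107) + (-79) = -530.25
Area = |Σ|/2 = 265.125.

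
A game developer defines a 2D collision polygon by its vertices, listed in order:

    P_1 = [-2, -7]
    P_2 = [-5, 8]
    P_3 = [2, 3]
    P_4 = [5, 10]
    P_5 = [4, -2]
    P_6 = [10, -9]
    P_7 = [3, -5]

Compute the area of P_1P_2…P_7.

Apply Gauss's area formula: 2A = Σ (x_i·y_{i+1} − x_{i+1}·y_i), indices taken mod 7.
Σ = (-51) + (-31) + (5) + (-50) + (-16) + (-23) + (-31) = -197
Area = |Σ|/2 = 98.5.

98.5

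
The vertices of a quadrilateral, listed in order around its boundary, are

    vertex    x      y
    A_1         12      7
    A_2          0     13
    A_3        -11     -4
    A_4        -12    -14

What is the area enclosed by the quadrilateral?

244.5

Σ = (156) + (143) + (106) + (84) = 489
Area = |Σ|/2 = 244.5.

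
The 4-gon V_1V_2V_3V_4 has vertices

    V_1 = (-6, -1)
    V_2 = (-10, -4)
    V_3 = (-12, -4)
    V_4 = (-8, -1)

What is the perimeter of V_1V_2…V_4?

14

|V_1V_2| = √((-4)² + (-3)²) = √25 = 5
|V_2V_3| = √((-2)² + (0)²) = √4 = 2
|V_3V_4| = √((4)² + (3)²) = √25 = 5
|V_4V_1| = √((2)² + (0)²) = √4 = 2
Perimeter = 5 + 2 + 5 + 2 = 14.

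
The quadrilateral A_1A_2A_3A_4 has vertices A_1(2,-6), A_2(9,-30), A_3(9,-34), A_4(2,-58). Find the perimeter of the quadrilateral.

106

|A_1A_2| = √((7)² + (-24)²) = √625 = 25
|A_2A_3| = √((0)² + (-4)²) = √16 = 4
|A_3A_4| = √((-7)² + (-24)²) = √625 = 25
|A_4A_1| = √((0)² + (52)²) = √2704 = 52
Perimeter = 25 + 4 + 25 + 52 = 106.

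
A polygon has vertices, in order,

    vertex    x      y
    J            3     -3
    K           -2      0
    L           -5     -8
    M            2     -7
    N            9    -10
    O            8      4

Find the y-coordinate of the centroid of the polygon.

Apply Gauss's area formula. First the cross-terms c_i = x_i·y_{i+1} − x_{i+1}·y_i:
  -6, 16, 51, 43, 116, -36  ⇒  2A = 184, A = 92.
Then Σ (y_i + y_{i+1})·c_i = -2338, so ȳ = -2338 / (6·92) = -1169/276.

-1169/276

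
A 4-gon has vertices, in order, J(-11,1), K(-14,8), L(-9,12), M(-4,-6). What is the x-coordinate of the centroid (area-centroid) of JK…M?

Apply the surveyor's formula. First the cross-terms c_i = x_i·y_{i+1} − x_{i+1}·y_i:
  -74, -96, 102, -70  ⇒  2A = -138, A = -69.
Then Σ (x_i + x_{i+1})·c_i = 3782, so x̄ = 3782 / (6·(-69)) = -1891/207.

-1891/207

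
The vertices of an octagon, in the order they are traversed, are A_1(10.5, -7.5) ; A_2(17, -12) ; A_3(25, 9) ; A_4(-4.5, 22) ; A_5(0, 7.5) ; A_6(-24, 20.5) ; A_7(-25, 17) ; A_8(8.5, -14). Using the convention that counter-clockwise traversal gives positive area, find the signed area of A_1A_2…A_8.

Apply the shoelace (surveyor's) formula: 2A = Σ (x_i·y_{i+1} − x_{i+1}·y_i), indices taken mod 8.
Cross-terms: 1.5, 453, 590.5, -33.75, 180, 104.5, 205.5, 83.25  ⇒  Σ = 1584.5
Signed area = Σ/2 = 792.25 (positive ⇒ counter-clockwise traversal).

792.25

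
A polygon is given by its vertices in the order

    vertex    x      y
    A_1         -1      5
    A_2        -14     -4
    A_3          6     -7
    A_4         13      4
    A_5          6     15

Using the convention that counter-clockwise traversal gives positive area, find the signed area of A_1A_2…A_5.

Σ = (74) + (122) + (115) + (171) + (45) = 527
Signed area = Σ/2 = 263.5 (positive ⇒ counter-clockwise traversal).

263.5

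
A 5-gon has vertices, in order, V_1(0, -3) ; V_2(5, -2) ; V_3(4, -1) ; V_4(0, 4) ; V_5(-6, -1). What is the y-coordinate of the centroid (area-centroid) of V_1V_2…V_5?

Apply Gauss's area formula. First the cross-terms c_i = x_i·y_{i+1} − x_{i+1}·y_i:
  15, 3, 16, 24, 18  ⇒  2A = 76, A = 38.
Then Σ (y_i + y_{i+1})·c_i = -36, so ȳ = -36 / (6·38) = -3/19.

-3/19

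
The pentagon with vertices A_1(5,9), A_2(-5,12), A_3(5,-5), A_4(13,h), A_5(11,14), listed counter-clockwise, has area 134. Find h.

13

The doubled signed area Σ (x_i y_{i+1} − x_{i+1} y_i) is linear in h.
With h=0 it equals 346; the coefficient of h is -6 (from the two edges through A_4).
So -6·h + 346 = 2·134 = 268 ⇒ h = 13.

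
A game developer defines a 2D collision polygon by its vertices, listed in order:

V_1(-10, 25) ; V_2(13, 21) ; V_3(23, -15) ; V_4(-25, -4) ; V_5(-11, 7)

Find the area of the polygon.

1052

V_1→V_2: (-10)(21) − (13)(25) = -535
V_2→V_3: (13)(-15) − (23)(21) = -678
V_3→V_4: (23)(-4) − (-25)(-15) = -467
V_4→V_5: (-25)(7) − (-11)(-4) = -219
V_5→V_1: (-11)(25) − (-10)(7) = -205
Σ = -2104
Area = |Σ|/2 = 1052.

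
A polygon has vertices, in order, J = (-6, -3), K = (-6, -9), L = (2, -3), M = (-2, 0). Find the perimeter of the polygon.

26

|JK| = √((0)² + (-6)²) = √36 = 6
|KL| = √((8)² + (6)²) = √100 = 10
|LM| = √((-4)² + (3)²) = √25 = 5
|MJ| = √((-4)² + (-3)²) = √25 = 5
Perimeter = 6 + 10 + 5 + 5 = 26.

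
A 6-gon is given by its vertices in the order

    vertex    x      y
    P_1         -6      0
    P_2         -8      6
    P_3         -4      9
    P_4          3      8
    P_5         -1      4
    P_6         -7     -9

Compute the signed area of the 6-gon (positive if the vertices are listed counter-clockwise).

Σ = (-36) + (-48) + (-59) + (20) + (37) + (-54) = -140
Signed area = Σ/2 = -70 (negative ⇒ clockwise traversal).

-70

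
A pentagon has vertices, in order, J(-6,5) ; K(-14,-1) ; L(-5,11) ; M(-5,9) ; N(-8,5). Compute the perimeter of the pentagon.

|JK| = √((-8)² + (-6)²) = √100 = 10
|KL| = √((9)² + (12)²) = √225 = 15
|LM| = √((0)² + (-2)²) = √4 = 2
|MN| = √((-3)² + (-4)²) = √25 = 5
|NJ| = √((2)² + (0)²) = √4 = 2
Perimeter = 10 + 15 + 2 + 5 + 2 = 34.

34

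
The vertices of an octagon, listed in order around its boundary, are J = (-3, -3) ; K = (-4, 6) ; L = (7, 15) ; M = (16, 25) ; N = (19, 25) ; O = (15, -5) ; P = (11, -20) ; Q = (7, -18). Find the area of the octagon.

560

Apply the shoelace (surveyor's) formula: 2A = Σ (x_i·y_{i+1} − x_{i+1}·y_i), indices taken mod 8.
Σ = (-30) + (-102) + (-65) + (-75) + (-470) + (-245) + (-58) + (-75) = -1120
Area = |Σ|/2 = 560.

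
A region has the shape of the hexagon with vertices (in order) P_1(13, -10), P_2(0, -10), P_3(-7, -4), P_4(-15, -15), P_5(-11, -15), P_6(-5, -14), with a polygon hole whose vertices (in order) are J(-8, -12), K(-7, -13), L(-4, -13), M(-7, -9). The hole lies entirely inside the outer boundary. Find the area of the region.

Outer boundary:
Cross-terms: -130, -70, 45, 60, 79, 232  ⇒  Σ = 216
Area = |Σ|/2 = 108.
Hole:
Σ = (20) + (39) + (-55) + (12) = 16
Area = |Σ|/2 = 8.
Net area = 108 − 8 = 100.

100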